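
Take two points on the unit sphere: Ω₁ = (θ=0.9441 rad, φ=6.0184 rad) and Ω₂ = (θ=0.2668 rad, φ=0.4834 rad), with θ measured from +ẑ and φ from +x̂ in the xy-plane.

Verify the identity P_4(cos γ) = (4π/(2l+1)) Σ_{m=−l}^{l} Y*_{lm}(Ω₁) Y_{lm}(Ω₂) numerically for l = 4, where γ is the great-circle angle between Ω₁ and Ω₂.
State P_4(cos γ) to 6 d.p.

-0.390690

Term-by-term m-sum for l=4 (normalisation 4π/9 = 1.396263):
  term(m=-4) = -0.000403-0.000060i   from Y*(Ω₁)=+0.093257-0.166075i, Y(Ω₂)=-0.000759-0.001999i
  term(m=-3) = -0.005385-0.006745i   from Y*(Ω₁)=+0.273340-0.278281i, Y(Ω₂)=+0.002662-0.021966i
  term(m=-2) = +0.002945-0.039495i   from Y*(Ω₁)=+0.266612-0.156059i, Y(Ω₂)=+0.072810-0.105519i
  term(m=-1) = -0.041243+0.038282i   from Y*(Ω₁)=-0.128479+0.034837i, Y(Ω₂)=+0.374283-0.196476i
  term(m=+0) = -0.191640-0.000000i   from Y*(Ω₁)=-0.336180-0.000000i, Y(Ω₂)=+0.570050+0.000000i
  term(m=+1) = -0.041243-0.038282i   from Y*(Ω₁)=+0.128479+0.034837i, Y(Ω₂)=-0.374283-0.196476i
  term(m=+2) = +0.002945+0.039495i   from Y*(Ω₁)=+0.266612+0.156059i, Y(Ω₂)=+0.072810+0.105519i
  term(m=+3) = -0.005385+0.006745i   from Y*(Ω₁)=-0.273340-0.278281i, Y(Ω₂)=-0.002662-0.021966i
  term(m=+4) = -0.000403+0.000060i   from Y*(Ω₁)=+0.093257+0.166075i, Y(Ω₂)=-0.000759+0.001999i
Accumulated sum -0.279811+0.000000i; after 4π/(2l+1) scaling, -0.390690+0.000000i ⇒ P_4 = -0.390690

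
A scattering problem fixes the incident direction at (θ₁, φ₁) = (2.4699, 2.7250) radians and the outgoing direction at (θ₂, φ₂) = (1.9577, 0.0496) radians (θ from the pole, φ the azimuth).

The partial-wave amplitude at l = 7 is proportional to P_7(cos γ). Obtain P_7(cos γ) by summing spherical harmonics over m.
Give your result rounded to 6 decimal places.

0.293369

Addition theorem: P_7(cos γ) = (4π/15) Σ_m Y*_{lm}(Ω₁) Y_{lm}(Ω₂), m = −7…7:
  [-7]  conj(Y_{7,-7})(Ω₁) = 0.01762 + 0.00404j ; Y_{7,-7}(Ω₂) = 0.27468 - 0.09940j ; Δ = 0.00524 - 0.00064j
  [-6]  conj(Y_{7,-6})(Ω₁) = 0.06813 + 0.05094j ; Y_{7,-6}(Ω₂) = -0.42575 + 0.13058j ; Δ = -0.03566 - 0.01279j
  [-5]  conj(Y_{7,-5})(Ω₁) = 0.11690 + 0.20794j ; Y_{7,-5}(Ω₂) = 0.20615 - 0.05220j ; Δ = 0.03495 + 0.03676j
  [-4]  conj(Y_{7,-4})(Ω₁) = 0.04082 + 0.42584j ; Y_{7,-4}(Ω₂) = 0.22946 - 0.04613j ; Δ = 0.02901 + 0.09583j
  [-3]  conj(Y_{7,-3})(Ω₁) = -0.13669 + 0.41107j ; Y_{7,-3}(Ω₂) = -0.30397 + 0.04557j ; Δ = 0.02282 - 0.13118j
  [-2]  conj(Y_{7,-2})(Ω₁) = -0.04106 + 0.04518j ; Y_{7,-2}(Ω₂) = -0.11274 + 0.01122j ; Δ = 0.00412 - 0.00555j
  [-1]  conj(Y_{7,-1})(Ω₁) = 0.34297 - 0.15176j ; Y_{7,-1}(Ω₂) = 0.32049 - 0.01591j ; Δ = 0.10750 - 0.05409j
  [+0]  conj(Y_{7,0})(Ω₁) = 0.18603 + 0.00000j ; Y_{7,0}(Ω₂) = 0.07631 + 0.00000j ; Δ = 0.01420 + 0.00000j
  [+1]  conj(Y_{7,1})(Ω₁) = -0.34297 - 0.15176j ; Y_{7,1}(Ω₂) = -0.32049 - 0.01591j ; Δ = 0.10750 + 0.05409j
  [+2]  conj(Y_{7,2})(Ω₁) = -0.04106 - 0.04518j ; Y_{7,2}(Ω₂) = -0.11274 - 0.01122j ; Δ = 0.00412 + 0.00555j
  [+3]  conj(Y_{7,3})(Ω₁) = 0.13669 + 0.41107j ; Y_{7,3}(Ω₂) = 0.30397 + 0.04557j ; Δ = 0.02282 + 0.13118j
  [+4]  conj(Y_{7,4})(Ω₁) = 0.04082 - 0.42584j ; Y_{7,4}(Ω₂) = 0.22946 + 0.04613j ; Δ = 0.02901 - 0.09583j
  [+5]  conj(Y_{7,5})(Ω₁) = -0.11690 + 0.20794j ; Y_{7,5}(Ω₂) = -0.20615 - 0.05220j ; Δ = 0.03495 - 0.03676j
  [+6]  conj(Y_{7,6})(Ω₁) = 0.06813 - 0.05094j ; Y_{7,6}(Ω₂) = -0.42575 - 0.13058j ; Δ = -0.03566 + 0.01279j
  [+7]  conj(Y_{7,7})(Ω₁) = -0.01762 + 0.00404j ; Y_{7,7}(Ω₂) = -0.27468 - 0.09940j ; Δ = 0.00524 + 0.00064j
Total Σ_m = 0.35018 - 0.00000j. Multiply by 0.837758: 0.29337 - 0.00000j. P_7(cos γ) = 0.293369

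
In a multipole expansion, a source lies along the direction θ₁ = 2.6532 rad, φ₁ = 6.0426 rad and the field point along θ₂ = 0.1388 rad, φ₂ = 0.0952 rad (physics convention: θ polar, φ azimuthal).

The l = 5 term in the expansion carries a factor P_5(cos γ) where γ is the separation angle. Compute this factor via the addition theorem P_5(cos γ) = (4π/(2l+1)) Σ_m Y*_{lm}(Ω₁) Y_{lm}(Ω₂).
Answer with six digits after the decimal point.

Addition theorem: P_5(cos γ) = (4π/11) Σ_m Y*_{lm}(Ω₁) Y_{lm}(Ω₂), m = −5…5:
  term(m=-5) = -0.00000 - 0.00000j   from Y*(Ω₁)=0.00380 - 0.00985j, Y(Ω₂)=0.00002 - 0.00001j
  term(m=-4) = -0.00001 + 0.00003j   from Y*(Ω₁)=-0.03591 + 0.05155j, Y(Ω₂)=0.00049 - 0.00020j
  term(m=-3) = 0.00082 - 0.00130j   from Y*(Ω₁)=0.16145 - 0.14210j, Y(Ω₂)=0.00688 - 0.00202j
  term(m=-2) = -0.02157 + 0.01714j   from Y*(Ω₁)=-0.39125 + 0.20427j, Y(Ω₂)=0.06129 - 0.01181j
  term(m=-1) = 0.13405 - 0.04678j   from Y*(Ω₁)=0.41647 - 0.10217j, Y(Ω₂)=0.32959 - 0.03147j
  term(m=+0) = 0.10603 + 0.00000j   from Y*(Ω₁)=0.13170 + 0.00000j, Y(Ω₂)=0.80512 + 0.00000j
  term(m=+1) = 0.13405 + 0.04678j   from Y*(Ω₁)=-0.41647 - 0.10217j, Y(Ω₂)=-0.32959 - 0.03147j
  term(m=+2) = -0.02157 - 0.01714j   from Y*(Ω₁)=-0.39125 - 0.20427j, Y(Ω₂)=0.06129 + 0.01181j
  term(m=+3) = 0.00082 + 0.00130j   from Y*(Ω₁)=-0.16145 - 0.14210j, Y(Ω₂)=-0.00688 - 0.00202j
  term(m=+4) = -0.00001 - 0.00003j   from Y*(Ω₁)=-0.03591 - 0.05155j, Y(Ω₂)=0.00049 + 0.00020j
  term(m=+5) = -0.00000 + 0.00000j   from Y*(Ω₁)=-0.00380 - 0.00985j, Y(Ω₂)=-0.00002 - 0.00001j
Σ over m = 0.33263 + 0.00000j; ×(4π/11) → 0.38000 + 0.00000j. Real part: 0.379997

0.379997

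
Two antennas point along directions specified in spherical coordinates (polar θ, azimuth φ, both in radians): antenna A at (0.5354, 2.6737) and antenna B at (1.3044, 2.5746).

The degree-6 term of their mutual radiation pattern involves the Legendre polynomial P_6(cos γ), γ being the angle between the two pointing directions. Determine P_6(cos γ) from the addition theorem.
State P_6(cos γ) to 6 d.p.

Expand P_6 via completeness: Σ_{m} conj(Y_{6,m}) at Ω₁ times Y_{6,m} at Ω₂ —
  [-6]  conj(Y_{6,-6})(Ω₁) = -0.00805 - 0.00279j ; Y_{6,-6}(Ω₂) = -0.37632 - 0.10026j ; Δ = 0.00275 + 0.00186j
  [-5]  conj(Y_{6,-5})(Ω₁) = 0.03458 + 0.03576j ; Y_{6,-5}(Ω₂) = 0.35097 - 0.11112j ; Δ = 0.01611 + 0.00871j
  [-4]  conj(Y_{6,-4})(Ω₁) = -0.05111 - 0.16477j ; Y_{6,-4}(Ω₂) = 0.04716 - 0.05631j ; Δ = -0.01169 - 0.00489j
  [-3]  conj(Y_{6,-3})(Ω₁) = -0.06357 + 0.37684j ; Y_{6,-3}(Ω₂) = -0.04472 + 0.34161j ; Δ = -0.12589 - 0.03857j
  [-2]  conj(Y_{6,-2})(Ω₁) = 0.28874 - 0.39188j ; Y_{6,-2}(Ω₂) = -0.01141 - 0.02444j ; Δ = -0.01287 - 0.00258j
  [-1]  conj(Y_{6,-1})(Ω₁) = -0.13962 + 0.07055j ; Y_{6,-1}(Ω₂) = -0.27178 - 0.17305j ; Δ = 0.05015 + 0.00499j
  [+0]  conj(Y_{6,0})(Ω₁) = -0.39365 + 0.00000j ; Y_{6,0}(Ω₂) = 0.05345 + 0.00000j ; Δ = -0.02104 + 0.00000j
  [+1]  conj(Y_{6,1})(Ω₁) = 0.13962 + 0.07055j ; Y_{6,1}(Ω₂) = 0.27178 - 0.17305j ; Δ = 0.05015 - 0.00499j
  [+2]  conj(Y_{6,2})(Ω₁) = 0.28874 + 0.39188j ; Y_{6,2}(Ω₂) = -0.01141 + 0.02444j ; Δ = -0.01287 + 0.00258j
  [+3]  conj(Y_{6,3})(Ω₁) = 0.06357 + 0.37684j ; Y_{6,3}(Ω₂) = 0.04472 + 0.34161j ; Δ = -0.12589 + 0.03857j
  [+4]  conj(Y_{6,4})(Ω₁) = -0.05111 + 0.16477j ; Y_{6,4}(Ω₂) = 0.04716 + 0.05631j ; Δ = -0.01169 + 0.00489j
  [+5]  conj(Y_{6,5})(Ω₁) = -0.03458 + 0.03576j ; Y_{6,5}(Ω₂) = -0.35097 - 0.11112j ; Δ = 0.01611 - 0.00871j
  [+6]  conj(Y_{6,6})(Ω₁) = -0.00805 + 0.00279j ; Y_{6,6}(Ω₂) = -0.37632 + 0.10026j ; Δ = 0.00275 - 0.00186j
Accumulated sum -0.18391 - 0.00000j; after 4π/(2l+1) scaling, -0.17778 - 0.00000j ⇒ P_6 = -0.177777

-0.177777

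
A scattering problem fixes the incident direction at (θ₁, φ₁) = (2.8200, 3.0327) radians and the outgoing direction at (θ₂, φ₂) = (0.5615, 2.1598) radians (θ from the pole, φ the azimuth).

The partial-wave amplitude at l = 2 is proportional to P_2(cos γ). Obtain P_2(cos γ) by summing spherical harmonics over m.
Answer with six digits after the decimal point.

Addition theorem: P_2(cos γ) = (4π/5) Σ_m Y*_{lm}(Ω₁) Y_{lm}(Ω₂), m = −2…2:
  m=-2: 0.03768 - 0.00834j × -0.04192 + 0.10117j = -0.00074 + 0.00416j  (running Σ = -0.00074 + 0.00416j)
  m=-1: 0.23029 - 0.02518j × -0.19343 - 0.28952j = -0.05184 - 0.06180j  (running Σ = -0.05257 - 0.05764j)
  m=0: 0.53626 + 0.00000j × 0.36253 + 0.00000j = 0.19441 + 0.00000j  (running Σ = 0.14184 - 0.05764j)
  m=1: -0.23029 - 0.02518j × 0.19343 - 0.28952j = -0.05184 + 0.06180j  (running Σ = 0.09000 + 0.00416j)
  m=2: 0.03768 + 0.00834j × -0.04192 - 0.10117j = -0.00074 - 0.00416j  (running Σ = 0.08927 + 0.00000j)
Total Σ_m = 0.08927 + 0.00000j. Multiply by 2.513274: 0.22436 + 0.00000j. P_2(cos γ) = 0.224356

0.224356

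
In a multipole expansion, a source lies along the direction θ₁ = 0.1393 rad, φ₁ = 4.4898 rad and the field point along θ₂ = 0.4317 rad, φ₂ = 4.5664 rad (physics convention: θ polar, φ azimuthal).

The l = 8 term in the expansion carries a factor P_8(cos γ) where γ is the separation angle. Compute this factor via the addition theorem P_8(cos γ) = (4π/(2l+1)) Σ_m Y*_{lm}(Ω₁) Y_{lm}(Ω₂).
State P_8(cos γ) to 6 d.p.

-0.044648

Term-by-term m-sum for l=8 (normalisation 4π/17 = 0.739198):
  m=-8: Y*=(-0.000000, -0.000000)  Y=(0.000190, 0.000445)  product (0.000000, -0.000000)
  m=-7: Y*=(0.000002, 0.000000)  Y=(0.003587, -0.002193)  product (0.000000, -0.000000)
  m=-6: Y*=(-0.000009, 0.000036)  Y=(-0.014709, -0.017647)  product (0.000001, -0.000000)
  m=-5: Y*=(-0.000437, -0.000215)  Y=(-0.059204, 0.066164)  product (0.000040, -0.000016)
  m=-4: Y*=(0.003008, -0.003716)  Y=(0.205749, 0.135967)  product (0.001124, -0.000356)
  m=-3: Y*=(0.021525, 0.027295)  Y=(0.199425, -0.425850)  product (0.015916, -0.003723)
  m=-2: Y*=(-0.161144, 0.076885)  Y=(-0.496770, -0.149313)  product (0.091532, -0.014133)
  m=-1: Y*=(-0.126949, -0.560880)  Y=(-0.011889, 0.080860)  product (0.046862, -0.003597)
  m=+0: Y*=(0.790690, -0.000000)  Y=(-0.469653, 0.000000)  product (-0.371350, 0.000000)
  m=+1: Y*=(0.126949, -0.560880)  Y=(0.011889, 0.080860)  product (0.046862, 0.003597)
  m=+2: Y*=(-0.161144, -0.076885)  Y=(-0.496770, 0.149313)  product (0.091532, 0.014133)
  m=+3: Y*=(-0.021525, 0.027295)  Y=(-0.199425, -0.425850)  product (0.015916, 0.003723)
  m=+4: Y*=(0.003008, 0.003716)  Y=(0.205749, -0.135967)  product (0.001124, 0.000356)
  m=+5: Y*=(0.000437, -0.000215)  Y=(0.059204, 0.066164)  product (0.000040, 0.000016)
  m=+6: Y*=(-0.000009, -0.000036)  Y=(-0.014709, 0.017647)  product (0.000001, 0.000000)
  m=+7: Y*=(-0.000002, 0.000000)  Y=(-0.003587, -0.002193)  product (0.000000, 0.000000)
  m=+8: Y*=(-0.000000, 0.000000)  Y=(0.000190, -0.000445)  product (0.000000, 0.000000)
Σ over m = (-0.060401, 0.000000); ×(4π/17) → (-0.044648, 0.000000). Real part: -0.044648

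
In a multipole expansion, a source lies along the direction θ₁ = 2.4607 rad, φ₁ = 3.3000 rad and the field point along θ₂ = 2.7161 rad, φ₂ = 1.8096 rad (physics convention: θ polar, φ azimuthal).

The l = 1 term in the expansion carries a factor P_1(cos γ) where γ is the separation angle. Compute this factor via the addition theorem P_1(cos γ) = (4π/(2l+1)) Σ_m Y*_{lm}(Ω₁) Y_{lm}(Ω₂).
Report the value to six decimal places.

Addition theorem: P_1(cos γ) = (4π/3) Σ_m Y*_{lm}(Ω₁) Y_{lm}(Ω₂), m = −1…1:
  [-1]  conj(Y_{1,-1})(Ω₁) = -0.21476 - 0.03431j ; Y_{1,-1}(Ω₂) = -0.03373 - 0.13856j ; Δ = 0.00249 + 0.03092j
  [+0]  conj(Y_{1,0})(Ω₁) = -0.37965 + 0.00000j ; Y_{1,0}(Ω₂) = -0.44504 + 0.00000j ; Δ = 0.16896 + 0.00000j
  [+1]  conj(Y_{1,1})(Ω₁) = 0.21476 - 0.03431j ; Y_{1,1}(Ω₂) = 0.03373 - 0.13856j ; Δ = 0.00249 - 0.03092j
Accumulated sum 0.17394 + 0.00000j; after 4π/(2l+1) scaling, 0.72860 + 0.00000j ⇒ P_1 = 0.728596

0.728596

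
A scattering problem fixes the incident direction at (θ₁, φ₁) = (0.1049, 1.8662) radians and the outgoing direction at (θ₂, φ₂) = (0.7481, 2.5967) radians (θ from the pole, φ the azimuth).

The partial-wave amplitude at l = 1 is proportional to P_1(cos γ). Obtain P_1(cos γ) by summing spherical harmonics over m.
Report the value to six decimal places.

Expand P_1 via completeness: Σ_{m} conj(Y_{1,m}) at Ω₁ times Y_{1,m} at Ω₂ —
  m=-1: Y*=-0.010532+0.034609i  Y=-0.200986-0.121818i  product +0.006333-0.005673i
  m=+0: Y*=+0.485917-0.000000i  Y=+0.358137+0.000000i  product +0.174025+0.000000i
  m=+1: Y*=+0.010532+0.034609i  Y=+0.200986-0.121818i  product +0.006333+0.005673i
Accumulated sum +0.186690+0.000000i; after 4π/(2l+1) scaling, +0.782006+0.000000i ⇒ P_1 = 0.782006

0.782006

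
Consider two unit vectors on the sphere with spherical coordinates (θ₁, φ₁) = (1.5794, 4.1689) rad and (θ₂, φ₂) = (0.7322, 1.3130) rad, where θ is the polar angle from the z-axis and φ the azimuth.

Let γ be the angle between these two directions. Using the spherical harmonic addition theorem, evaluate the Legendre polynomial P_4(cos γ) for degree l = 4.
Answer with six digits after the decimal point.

Summing Y*_{l m}(θ₁,φ₁)·Y_{l m}(θ₂,φ₂) over m ∈ [−4, 4]; prefactor 4π/(2·4+1) = 1.396263:
  m=-4: Y*=(-0.250988, -0.364393)  Y=(0.045412, 0.075825)  product (0.016232, -0.035579)
  m=-3: Y*=(-0.010748, 0.000642)  Y=(-0.194275, 0.198998)  product (0.001960, -0.002264)
  m=-2: Y*=(0.155516, -0.295953)  Y=(-0.373504, -0.211674)  product (-0.120731, 0.077621)
  m=-1: Y*=(-0.006313, -0.010449)  Y=(0.052271, -0.198250)  product (-0.002402, 0.000705)
  m=+0: Y*=(0.317122, -0.000000)  Y=(-0.305279, 0.000000)  product (-0.096811, 0.000000)
  m=+1: Y*=(0.006313, -0.010449)  Y=(-0.052271, -0.198250)  product (-0.002402, -0.000705)
  m=+2: Y*=(0.155516, 0.295953)  Y=(-0.373504, 0.211674)  product (-0.120731, -0.077621)
  m=+3: Y*=(0.010748, 0.000642)  Y=(0.194275, 0.198998)  product (0.001960, 0.002264)
  m=+4: Y*=(-0.250988, 0.364393)  Y=(0.045412, -0.075825)  product (0.016232, 0.035579)
Total Σ_m = (-0.306691, 0.000000). Multiply by 1.396263: (-0.428221, 0.000000). P_4(cos γ) = -0.428221

-0.428221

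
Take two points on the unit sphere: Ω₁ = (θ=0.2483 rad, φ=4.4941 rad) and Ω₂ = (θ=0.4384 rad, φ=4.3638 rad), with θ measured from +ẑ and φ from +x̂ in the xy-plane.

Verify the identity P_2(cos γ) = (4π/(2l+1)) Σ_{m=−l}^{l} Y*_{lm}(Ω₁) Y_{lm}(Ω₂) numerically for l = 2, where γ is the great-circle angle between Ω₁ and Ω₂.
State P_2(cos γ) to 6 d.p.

Expand P_2 via completeness: Σ_{m} conj(Y_{2,m}) at Ω₁ times Y_{2,m} at Ω₂ —
  term(m=-2) = +0.001569+0.000418i   from Y*(Ω₁)=-0.021141+0.009865i, Y(Ω₂)=-0.053362-0.044690i
  term(m=-1) = +0.054182+0.007100i   from Y*(Ω₁)=-0.039855-0.179669i, Y(Ω₂)=-0.101422+0.279069i
  term(m=+0) = +0.264039+0.000000i   from Y*(Ω₁)=+0.573638-0.000000i, Y(Ω₂)=+0.460289+0.000000i
  term(m=+1) = +0.054182-0.007100i   from Y*(Ω₁)=+0.039855-0.179669i, Y(Ω₂)=+0.101422+0.279069i
  term(m=+2) = +0.001569-0.000418i   from Y*(Ω₁)=-0.021141-0.009865i, Y(Ω₂)=-0.053362+0.044690i
Σ over m = +0.375542+0.000000i; ×(4π/5) → +0.943839+0.000000i. Real part: 0.943839

0.943839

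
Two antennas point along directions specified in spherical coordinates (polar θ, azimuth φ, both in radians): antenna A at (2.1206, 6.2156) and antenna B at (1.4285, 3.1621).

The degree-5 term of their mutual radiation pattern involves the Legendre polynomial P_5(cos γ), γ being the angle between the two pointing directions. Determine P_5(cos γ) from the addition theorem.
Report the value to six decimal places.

-0.062137

Addition theorem: P_5(cos γ) = (4π/11) Σ_m Y*_{lm}(Ω₁) Y_{lm}(Ω₂), m = −5…5:
  [-5]  conj(Y_{5,-5})(Ω₁) = +0.197312-0.069337i ; Y_{5,-5}(Ω₂) = -0.438829+0.045155i ; Δ = -0.083455+0.039336i
  [-4]  conj(Y_{5,-4})(Ω₁) = -0.390583+0.108241i ; Y_{5,-4}(Ω₂) = +0.199186-0.016376i ; Δ = -0.076026+0.027956i
  [-3]  conj(Y_{5,-3})(Ω₁) = +0.306074-0.062923i ; Y_{5,-3}(Ω₂) = +0.274301-0.016897i ; Δ = +0.082893-0.022432i
  [-2]  conj(Y_{5,-2})(Ω₁) = +0.115408-0.015696i ; Y_{5,-2}(Ω₂) = -0.221117+0.009074i ; Δ = -0.025376+0.004518i
  [-1]  conj(Y_{5,-1})(Ω₁) = -0.342468+0.023181i ; Y_{5,-1}(Ω₂) = -0.230420+0.004726i ; Δ = +0.078802-0.006960i
  [+0]  conj(Y_{5,0})(Ω₁) = -0.035710-0.000000i ; Y_{5,0}(Ω₂) = +0.225855+0.000000i ; Δ = -0.008065-0.000000i
  [+1]  conj(Y_{5,1})(Ω₁) = +0.342468+0.023181i ; Y_{5,1}(Ω₂) = +0.230420+0.004726i ; Δ = +0.078802+0.006960i
  [+2]  conj(Y_{5,2})(Ω₁) = +0.115408+0.015696i ; Y_{5,2}(Ω₂) = -0.221117-0.009074i ; Δ = -0.025376-0.004518i
  [+3]  conj(Y_{5,3})(Ω₁) = -0.306074-0.062923i ; Y_{5,3}(Ω₂) = -0.274301-0.016897i ; Δ = +0.082893+0.022432i
  [+4]  conj(Y_{5,4})(Ω₁) = -0.390583-0.108241i ; Y_{5,4}(Ω₂) = +0.199186+0.016376i ; Δ = -0.076026-0.027956i
  [+5]  conj(Y_{5,5})(Ω₁) = -0.197312-0.069337i ; Y_{5,5}(Ω₂) = +0.438829+0.045155i ; Δ = -0.083455-0.039336i
Σ over m = -0.054391+0.000000i; ×(4π/11) → -0.062137+0.000000i. Real part: -0.062137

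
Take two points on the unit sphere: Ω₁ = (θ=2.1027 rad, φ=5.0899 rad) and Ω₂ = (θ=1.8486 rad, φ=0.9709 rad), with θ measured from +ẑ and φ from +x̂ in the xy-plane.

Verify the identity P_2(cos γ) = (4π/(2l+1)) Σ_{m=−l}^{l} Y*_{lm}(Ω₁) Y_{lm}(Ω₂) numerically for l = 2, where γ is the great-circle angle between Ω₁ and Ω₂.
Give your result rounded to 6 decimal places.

-0.342192

Addition theorem: P_2(cos γ) = (4π/5) Σ_m Y*_{lm}(Ω₁) Y_{lm}(Ω₂), m = −2…2:
  m=-2: Y*=-0.208947-0.196624i  Y=-0.129511-0.332919i  product -0.038399+0.095027i
  m=-1: Y*=-0.124473+0.313907i  Y=-0.115025+0.168169i  product -0.038472-0.057040i
  m=+0: Y*=-0.072010-0.000000i  Y=-0.244230+0.000000i  product +0.017587+0.000000i
  m=+1: Y*=+0.124473+0.313907i  Y=+0.115025+0.168169i  product -0.038472+0.057040i
  m=+2: Y*=-0.208947+0.196624i  Y=-0.129511+0.332919i  product -0.038399-0.095027i
Accumulated sum -0.136154+0.000000i; after 4π/(2l+1) scaling, -0.342192+0.000000i ⇒ P_2 = -0.342192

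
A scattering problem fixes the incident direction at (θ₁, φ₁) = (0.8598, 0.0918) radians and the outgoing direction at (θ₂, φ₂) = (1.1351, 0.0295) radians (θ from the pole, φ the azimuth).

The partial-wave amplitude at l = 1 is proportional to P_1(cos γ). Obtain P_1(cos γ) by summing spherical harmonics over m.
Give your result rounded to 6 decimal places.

0.961011

Addition theorem: P_1(cos γ) = (4π/3) Σ_m Y*_{lm}(Ω₁) Y_{lm}(Ω₂), m = −1…1:
  term(m=-1) = 0.08184 + 0.00511j   from Y*(Ω₁)=0.26068 + 0.02400j, Y(Ω₂)=0.31308 - 0.00924j
  term(m=+0) = 0.06575 + 0.00000j   from Y*(Ω₁)=0.31886 + 0.00000j, Y(Ω₂)=0.20621 + 0.00000j
  term(m=+1) = 0.08184 - 0.00511j   from Y*(Ω₁)=-0.26068 + 0.02400j, Y(Ω₂)=-0.31308 - 0.00924j
Σ over m = 0.22942 + 0.00000j; ×(4π/3) → 0.96101 + 0.00000j. Real part: 0.961011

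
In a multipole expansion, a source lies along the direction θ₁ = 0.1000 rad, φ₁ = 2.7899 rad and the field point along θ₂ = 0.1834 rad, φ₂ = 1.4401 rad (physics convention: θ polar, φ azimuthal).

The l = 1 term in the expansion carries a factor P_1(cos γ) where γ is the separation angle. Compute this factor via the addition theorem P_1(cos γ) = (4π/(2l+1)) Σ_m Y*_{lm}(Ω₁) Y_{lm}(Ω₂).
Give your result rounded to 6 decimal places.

Expand P_1 via completeness: Σ_{m} conj(Y_{1,m}) at Ω₁ times Y_{1,m} at Ω₂ —
  [-1]  conj(Y_{1,-1})(Ω₁) = -0.03238 + 0.01188j ; Y_{1,-1}(Ω₂) = 0.00821 - 0.06247j ; Δ = 0.00048 + 0.00212j
  [+0]  conj(Y_{1,0})(Ω₁) = 0.48616 + 0.00000j ; Y_{1,0}(Ω₂) = 0.48041 + 0.00000j ; Δ = 0.23356 + 0.00000j
  [+1]  conj(Y_{1,1})(Ω₁) = 0.03238 + 0.01188j ; Y_{1,1}(Ω₂) = -0.00821 - 0.06247j ; Δ = 0.00048 - 0.00212j
Accumulated sum 0.23451 + 0.00000j; after 4π/(2l+1) scaling, 0.98231 + 0.00000j ⇒ P_1 = 0.982308

0.982308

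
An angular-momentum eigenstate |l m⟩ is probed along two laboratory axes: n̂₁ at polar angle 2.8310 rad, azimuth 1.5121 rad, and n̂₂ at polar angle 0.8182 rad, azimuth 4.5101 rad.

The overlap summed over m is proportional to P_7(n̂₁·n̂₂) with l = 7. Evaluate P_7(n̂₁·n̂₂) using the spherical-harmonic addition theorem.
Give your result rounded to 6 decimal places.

Addition theorem: P_7(cos γ) = (4π/15) Σ_m Y*_{lm}(Ω₁) Y_{lm}(Ω₂), m = −7…7:
  term(m=-7) = (-0.000004, -0.000006)   from Y*(Ω₁)=(-0.000050, -0.000114), Y(Ω₂)=(0.054537, -0.008509)
  term(m=-6) = (-0.000183, -0.000213)   from Y*(Ω₁)=(0.001363, -0.000501), Y(Ω₂)=(-0.067600, -0.181207)
  term(m=-5) = (-0.003066, -0.002678)   from Y*(Ω₁)=(0.003053, 0.010101), Y(Ω₂)=(-0.326948, 0.204685)
  term(m=-4) = (-0.019680, -0.012736)   from Y*(Ω₁)=(-0.052090, 0.012460), Y(Ω₂)=(0.302045, 0.316749)
  term(m=-3) = (-0.025328, -0.011640)   from Y*(Ω₁)=(-0.033582, -0.188735), Y(Ω₂)=(0.082925, -0.119443)
  term(m=-2) = (0.129174, 0.038152)   from Y*(Ω₁)=(0.453380, -0.053469), Y(Ω₂)=(0.271217, 0.116135)
  term(m=-1) = (0.169441, 0.024499)   from Y*(Ω₁)=(0.034595, 0.588708), Y(Ω₂)=(0.058327, -0.284390)
  term(m=+0) = (-0.009275, -0.000000)   from Y*(Ω₁)=(-0.042731, -0.000000), Y(Ω₂)=(0.217060, 0.000000)
  term(m=+1) = (0.169441, -0.024499)   from Y*(Ω₁)=(-0.034595, 0.588708), Y(Ω₂)=(-0.058327, -0.284390)
  term(m=+2) = (0.129174, -0.038152)   from Y*(Ω₁)=(0.453380, 0.053469), Y(Ω₂)=(0.271217, -0.116135)
  term(m=+3) = (-0.025328, 0.011640)   from Y*(Ω₁)=(0.033582, -0.188735), Y(Ω₂)=(-0.082925, -0.119443)
  term(m=+4) = (-0.019680, 0.012736)   from Y*(Ω₁)=(-0.052090, -0.012460), Y(Ω₂)=(0.302045, -0.316749)
  term(m=+5) = (-0.003066, 0.002678)   from Y*(Ω₁)=(-0.003053, 0.010101), Y(Ω₂)=(0.326948, 0.204685)
  term(m=+6) = (-0.000183, 0.000213)   from Y*(Ω₁)=(0.001363, 0.000501), Y(Ω₂)=(-0.067600, 0.181207)
  term(m=+7) = (-0.000004, 0.000006)   from Y*(Ω₁)=(0.000050, -0.000114), Y(Ω₂)=(-0.054537, -0.008509)
Total Σ_m = (0.491434, 0.000000). Multiply by 0.837758: (0.411703, 0.000000). P_7(cos γ) = 0.411703

0.411703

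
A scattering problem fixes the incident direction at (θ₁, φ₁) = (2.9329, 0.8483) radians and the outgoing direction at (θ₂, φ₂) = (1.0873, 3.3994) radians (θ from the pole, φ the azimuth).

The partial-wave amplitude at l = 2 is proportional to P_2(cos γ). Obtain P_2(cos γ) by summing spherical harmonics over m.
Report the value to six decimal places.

Term-by-term m-sum for l=2 (normalisation 4π/5 = 2.513274):
  m=-2: -0.002080+0.016449i × +0.263429-0.149300i = +0.001908+0.004644i  (running Σ = +0.001908+0.004644i)
  m=-1: -0.103543-0.117463i × -0.307465+0.081071i = +0.041359+0.027721i  (running Σ = +0.043267+0.032365i)
  m=0: +0.590170-0.000000i × -0.110913+0.000000i = -0.065457+0.000000i  (running Σ = -0.022191+0.032365i)
  m=1: +0.103543-0.117463i × +0.307465+0.081071i = +0.041359-0.027721i  (running Σ = +0.019168+0.004644i)
  m=2: -0.002080-0.016449i × +0.263429+0.149300i = +0.001908-0.004644i  (running Σ = +0.021076+0.000000i)
Σ over m = +0.021076+0.000000i; ×(4π/5) → +0.052970+0.000000i. Real part: 0.052970

0.052970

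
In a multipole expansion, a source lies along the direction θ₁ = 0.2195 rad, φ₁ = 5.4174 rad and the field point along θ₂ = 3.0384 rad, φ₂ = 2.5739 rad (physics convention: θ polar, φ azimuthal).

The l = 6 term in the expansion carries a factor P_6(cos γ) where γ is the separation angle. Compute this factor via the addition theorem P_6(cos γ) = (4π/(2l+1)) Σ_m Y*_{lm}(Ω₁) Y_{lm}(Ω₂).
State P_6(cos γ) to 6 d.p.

0.843552

Expand P_6 via completeness: Σ_{m} conj(Y_{6,m}) at Ω₁ times Y_{6,m} at Ω₂ —
  m=-6: +0.000024+0.000046i × -0.000001-0.000000i = -0.000000-0.000000i  (running Σ = -0.000000-0.000000i)
  m=-5: -0.000299+0.000741i × -0.000018+0.000006i = +0.000000-0.000000i  (running Σ = +0.000000-0.000000i)
  m=-4: -0.007212+0.002402i × -0.000256+0.000304i = +0.000001-0.000003i  (running Σ = +0.000001-0.000003i)
  m=-3: -0.041992-0.025414i × -0.000736+0.005534i = +0.000172-0.000214i  (running Σ = +0.000173-0.000216i)
  m=-2: -0.034109-0.210323i × +0.022586+0.048552i = +0.009441-0.006406i  (running Σ = +0.009614-0.006623i)
  m=-1: +0.361267-0.424576i × +0.271261+0.172988i = +0.171444-0.052676i  (running Σ = +0.181058-0.059299i)
  m=0: +0.563220-0.000000i × +0.906474+0.000000i = +0.510544+0.000000i  (running Σ = +0.691602-0.059299i)
  m=1: -0.361267-0.424576i × -0.271261+0.172988i = +0.171444+0.052676i  (running Σ = +0.863046-0.006623i)
  m=2: -0.034109+0.210323i × +0.022586-0.048552i = +0.009441+0.006406i  (running Σ = +0.872488-0.000216i)
  m=3: +0.041992-0.025414i × +0.000736+0.005534i = +0.000172+0.000214i  (running Σ = +0.872659-0.000003i)
  m=4: -0.007212-0.002402i × -0.000256-0.000304i = +0.000001+0.000003i  (running Σ = +0.872660-0.000000i)
  m=5: +0.000299+0.000741i × +0.000018+0.000006i = +0.000000+0.000000i  (running Σ = +0.872660-0.000000i)
  m=6: +0.000024-0.000046i × -0.000001+0.000000i = -0.000000+0.000000i  (running Σ = +0.872660-0.000000i)
Σ over m = +0.872660-0.000000i; ×(4π/13) → +0.843552-0.000000i. Real part: 0.843552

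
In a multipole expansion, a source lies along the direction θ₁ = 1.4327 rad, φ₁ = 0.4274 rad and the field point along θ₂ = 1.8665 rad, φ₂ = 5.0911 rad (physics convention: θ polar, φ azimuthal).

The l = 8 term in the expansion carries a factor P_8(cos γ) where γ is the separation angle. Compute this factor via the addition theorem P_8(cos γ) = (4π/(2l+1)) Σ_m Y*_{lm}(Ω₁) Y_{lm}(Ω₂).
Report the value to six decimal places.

0.203199

Summing Y*_{l m}(θ₁,φ₁)·Y_{l m}(θ₂,φ₂) over m ∈ [−8, 8]; prefactor 4π/(2·8+1) = 0.739198:
  term(m=-8) = 0.15963 + 0.06553j   from Y*(Ω₁)=-0.45918 - 0.13085j, Y(Ω₂)=-0.35915 - 0.04036j
  term(m=-7) = -0.03907 + 0.11017j   from Y*(Ω₁)=-0.26246 + 0.03961j, Y(Ω₂)=0.20750 - 0.38845j
  term(m=-6) = 0.01924 + 0.00579j   from Y*(Ω₁)=0.21318 - 0.13882j, Y(Ω₂)=0.05097 + 0.06033j
  term(m=-5) = 0.02289 - 0.09215j   from Y*(Ω₁)=0.15546 - 0.24457j, Y(Ω₂)=0.31073 - 0.10393j
  term(m=-4) = -0.03549 - 0.00700j   from Y*(Ω₁)=-0.02390 + 0.17111j, Y(Ω₂)=-0.01171 + 0.20907j
  term(m=-3) = -0.01025 + 0.06970j   from Y*(Ω₁)=0.08384 + 0.28240j, Y(Ω₂)=0.21691 + 0.10071j
  term(m=-2) = 0.03393 + 0.00331j   from Y*(Ω₁)=-0.08828 - 0.10147j, Y(Ω₂)=-0.18416 + 0.17414j
  term(m=-1) = 0.00280 - 0.05754j   from Y*(Ω₁)=-0.26845 - 0.12227j, Y(Ω₂)=0.07221 + 0.18146j
  term(m=+0) = -0.03245 + 0.00000j   from Y*(Ω₁)=0.12295 + 0.00000j, Y(Ω₂)=-0.26394 + 0.00000j
  term(m=+1) = 0.00280 + 0.05754j   from Y*(Ω₁)=0.26845 - 0.12227j, Y(Ω₂)=-0.07221 + 0.18146j
  term(m=+2) = 0.03393 - 0.00331j   from Y*(Ω₁)=-0.08828 + 0.10147j, Y(Ω₂)=-0.18416 - 0.17414j
  term(m=+3) = -0.01025 - 0.06970j   from Y*(Ω₁)=-0.08384 + 0.28240j, Y(Ω₂)=-0.21691 + 0.10071j
  term(m=+4) = -0.03549 + 0.00700j   from Y*(Ω₁)=-0.02390 - 0.17111j, Y(Ω₂)=-0.01171 - 0.20907j
  term(m=+5) = 0.02289 + 0.09215j   from Y*(Ω₁)=-0.15546 - 0.24457j, Y(Ω₂)=-0.31073 - 0.10393j
  term(m=+6) = 0.01924 - 0.00579j   from Y*(Ω₁)=0.21318 + 0.13882j, Y(Ω₂)=0.05097 - 0.06033j
  term(m=+7) = -0.03907 - 0.11017j   from Y*(Ω₁)=0.26246 + 0.03961j, Y(Ω₂)=-0.20750 - 0.38845j
  term(m=+8) = 0.15963 - 0.06553j   from Y*(Ω₁)=-0.45918 + 0.13085j, Y(Ω₂)=-0.35915 + 0.04036j
Σ over m = 0.27489 + 0.00000j; ×(4π/17) → 0.20320 + 0.00000j. Real part: 0.203199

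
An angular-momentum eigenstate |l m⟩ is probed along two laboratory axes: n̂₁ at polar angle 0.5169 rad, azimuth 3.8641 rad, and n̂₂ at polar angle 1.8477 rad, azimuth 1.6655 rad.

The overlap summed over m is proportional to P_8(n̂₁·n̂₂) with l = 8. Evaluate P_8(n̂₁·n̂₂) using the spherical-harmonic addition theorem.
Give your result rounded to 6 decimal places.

-0.025500

Expand P_8 via completeness: Σ_{m} conj(Y_{8,m}) at Ω₁ times Y_{8,m} at Ω₂ —
  [-8]  conj(Y_{8,-8})(Ω₁) = (0.001606, -0.000884) ; Y_{8,-8}(Ω₂) = (0.274440, -0.259607) ; Δ = (0.000211, -0.000660)
  [-7]  conj(Y_{8,-7})(Ω₁) = (-0.004366, 0.012141) ; Y_{8,-7}(Ω₂) = (-0.264301, -0.338499) ; Δ = (0.005264, -0.001731)
  [-6]  conj(Y_{8,-6})(Ω₁) = (-0.020883, -0.052689) ; Y_{8,-6}(Ω₂) = (-0.030419, 0.019421) ; Δ = (0.001658, 0.001197)
  [-5]  conj(Y_{8,-5})(Ω₁) = (0.154799, 0.078816) ; Y_{8,-5}(Ω₂) = (-0.156857, -0.306121) ; Δ = (-0.000154, -0.059750)
  [-4]  conj(Y_{8,-4})(Ω₁) = (-0.361094, 0.092804) ; Y_{8,-4}(Ω₂) = (-0.156089, 0.062130) ; Δ = (0.050597, -0.036920)
  [-3]  conj(Y_{8,-3})(Ω₁) = (0.289770, -0.426545) ; Y_{8,-3}(Ω₂) = (-0.075936, -0.260045) ; Δ = (-0.132925, -0.042963)
  [-2]  conj(Y_{8,-2})(Ω₁) = (0.039452, 0.311999) ; Y_{8,-2}(Ω₂) = (-0.213163, 0.040864) ; Δ = (-0.021159, -0.064894)
  [-1]  conj(Y_{8,-1})(Ω₁) = (0.177200, 0.156204) ; Y_{8,-1}(Ω₂) = (-0.022086, -0.232513) ; Δ = (0.032406, -0.044651)
  [+0]  conj(Y_{8,0})(Ω₁) = (-0.408030, -0.000000) ; Y_{8,0}(Ω₂) = (-0.229654, 0.000000) ; Δ = (0.093706, 0.000000)
  [+1]  conj(Y_{8,1})(Ω₁) = (-0.177200, 0.156204) ; Y_{8,1}(Ω₂) = (0.022086, -0.232513) ; Δ = (0.032406, 0.044651)
  [+2]  conj(Y_{8,2})(Ω₁) = (0.039452, -0.311999) ; Y_{8,2}(Ω₂) = (-0.213163, -0.040864) ; Δ = (-0.021159, 0.064894)
  [+3]  conj(Y_{8,3})(Ω₁) = (-0.289770, -0.426545) ; Y_{8,3}(Ω₂) = (0.075936, -0.260045) ; Δ = (-0.132925, 0.042963)
  [+4]  conj(Y_{8,4})(Ω₁) = (-0.361094, -0.092804) ; Y_{8,4}(Ω₂) = (-0.156089, -0.062130) ; Δ = (0.050597, 0.036920)
  [+5]  conj(Y_{8,5})(Ω₁) = (-0.154799, 0.078816) ; Y_{8,5}(Ω₂) = (0.156857, -0.306121) ; Δ = (-0.000154, 0.059750)
  [+6]  conj(Y_{8,6})(Ω₁) = (-0.020883, 0.052689) ; Y_{8,6}(Ω₂) = (-0.030419, -0.019421) ; Δ = (0.001658, -0.001197)
  [+7]  conj(Y_{8,7})(Ω₁) = (0.004366, 0.012141) ; Y_{8,7}(Ω₂) = (0.264301, -0.338499) ; Δ = (0.005264, 0.001731)
  [+8]  conj(Y_{8,8})(Ω₁) = (0.001606, 0.000884) ; Y_{8,8}(Ω₂) = (0.274440, 0.259607) ; Δ = (0.000211, 0.000660)
Σ over m = (-0.034497, -0.000000); ×(4π/17) → (-0.025500, -0.000000). Real part: -0.025500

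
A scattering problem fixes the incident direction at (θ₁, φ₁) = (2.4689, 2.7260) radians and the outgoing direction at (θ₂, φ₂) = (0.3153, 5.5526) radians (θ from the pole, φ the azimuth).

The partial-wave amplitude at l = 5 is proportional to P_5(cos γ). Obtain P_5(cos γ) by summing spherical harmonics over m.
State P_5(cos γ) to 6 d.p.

-0.161210

Addition theorem: P_5(cos γ) = (4π/11) Σ_m Y*_{lm}(Ω₁) Y_{lm}(Ω₂), m = −5…5:
  term(m=-5) = (0.000000, -0.000058)   from Y*(Ω₁)=(0.021173, 0.038105), Y(Ω₂)=(-0.001161, -0.000651)
  term(m=-4) = (-0.000683, -0.002126)   from Y*(Ω₁)=(0.015824, 0.172314), Y(Ω₂)=(-0.012594, 0.002806)
  term(m=-3) = (-0.016257, -0.022494)   from Y*(Ω₁)=(-0.120055, 0.357461), Y(Ω₂)=(-0.042822, 0.059861)
  term(m=-2) = (-0.092109, -0.067156)   from Y*(Ω₁)=(-0.289727, 0.317552), Y(Ω₂)=(0.029013, 0.263590)
  term(m=-1) = (-0.030538, -0.009951)   from Y*(Ω₁)=(-0.053777, 0.023731), Y(Ω₂)=(0.406966, 0.364630)
  term(m=+0) = (0.138060, 0.000000)   from Y*(Ω₁)=(0.388344, -0.000000), Y(Ω₂)=(0.355509, 0.000000)
  term(m=+1) = (-0.030538, 0.009951)   from Y*(Ω₁)=(0.053777, 0.023731), Y(Ω₂)=(-0.406966, 0.364630)
  term(m=+2) = (-0.092109, 0.067156)   from Y*(Ω₁)=(-0.289727, -0.317552), Y(Ω₂)=(0.029013, -0.263590)
  term(m=+3) = (-0.016257, 0.022494)   from Y*(Ω₁)=(0.120055, 0.357461), Y(Ω₂)=(0.042822, 0.059861)
  term(m=+4) = (-0.000683, 0.002126)   from Y*(Ω₁)=(0.015824, -0.172314), Y(Ω₂)=(-0.012594, -0.002806)
  term(m=+5) = (0.000000, 0.000058)   from Y*(Ω₁)=(-0.021173, 0.038105), Y(Ω₂)=(0.001161, -0.000651)
Σ over m = (-0.141115, 0.000000); ×(4π/11) → (-0.161210, 0.000000). Real part: -0.161210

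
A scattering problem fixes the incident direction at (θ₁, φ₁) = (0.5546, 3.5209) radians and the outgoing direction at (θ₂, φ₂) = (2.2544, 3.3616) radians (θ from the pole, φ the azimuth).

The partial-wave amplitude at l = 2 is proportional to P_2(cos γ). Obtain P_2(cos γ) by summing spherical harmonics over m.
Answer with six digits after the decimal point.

-0.473140

Expand P_2 via completeness: Σ_{m} conj(Y_{2,m}) at Ω₁ times Y_{2,m} at Ω₂ —
  term(m=-2) = (0.023620, 0.007791)   from Y*(Ω₁)=(0.077745, 0.073688), Y(Ω₂)=(0.210070, -0.098901)
  term(m=-1) = (-0.129176, -0.020754)   from Y*(Ω₁)=(-0.321265, -0.128060), Y(Ω₂)=(0.369178, -0.082558)
  term(m=+0) = (0.022857, 0.000000)   from Y*(Ω₁)=(0.368398, -0.000000), Y(Ω₂)=(0.062044, 0.000000)
  term(m=+1) = (-0.129176, 0.020754)   from Y*(Ω₁)=(0.321265, -0.128060), Y(Ω₂)=(-0.369178, -0.082558)
  term(m=+2) = (0.023620, -0.007791)   from Y*(Ω₁)=(0.077745, -0.073688), Y(Ω₂)=(0.210070, 0.098901)
Total Σ_m = (-0.188256, 0.000000). Multiply by 2.513274: (-0.473140, 0.000000). P_2(cos γ) = -0.473140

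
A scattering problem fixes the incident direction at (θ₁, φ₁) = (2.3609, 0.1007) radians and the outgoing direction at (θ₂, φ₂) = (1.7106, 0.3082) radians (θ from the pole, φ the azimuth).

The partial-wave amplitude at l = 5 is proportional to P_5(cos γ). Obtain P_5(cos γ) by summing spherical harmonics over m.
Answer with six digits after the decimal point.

Summing Y*_{l m}(θ₁,φ₁)·Y_{l m}(θ₂,φ₂) over m ∈ [−5, 5]; prefactor 4π/(2·5+1) = 1.142397:
  [-5]  conj(Y_{5,-5})(Ω₁) = (0.070187, 0.038663) ; Y_{5,-5}(Ω₂) = (0.013166, -0.441732) ; Δ = (0.018003, -0.030495)
  [-4]  conj(Y_{5,-4})(Ω₁) = (-0.235321, -0.100270) ; Y_{5,-4}(Ω₂) = (-0.065211, 0.185532) ; Δ = (0.033949, -0.037121)
  [-3]  conj(Y_{5,-3})(Ω₁) = (0.407817, 0.127092) ; Y_{5,-3}(Ω₂) = (-0.166924, 0.221320) ; Δ = (-0.096202, 0.069043)
  [-2]  conj(Y_{5,-2})(Ω₁) = (-0.300391, -0.061330) ; Y_{5,-2}(Ω₂) = (0.177952, -0.126077) ; Δ = (-0.061188, 0.026959)
  [-1]  conj(Y_{5,-1})(Ω₁) = (-0.160706, -0.016238) ; Y_{5,-1}(Ω₂) = (0.222448, -0.070815) ; Δ = (-0.036899, 0.007768)
  [+0]  conj(Y_{5,0})(Ω₁) = (0.355730, -0.000000) ; Y_{5,0}(Ω₂) = (-0.222689, 0.000000) ; Δ = (-0.079217, 0.000000)
  [+1]  conj(Y_{5,1})(Ω₁) = (0.160706, -0.016238) ; Y_{5,1}(Ω₂) = (-0.222448, -0.070815) ; Δ = (-0.036899, -0.007768)
  [+2]  conj(Y_{5,2})(Ω₁) = (-0.300391, 0.061330) ; Y_{5,2}(Ω₂) = (0.177952, 0.126077) ; Δ = (-0.061188, -0.026959)
  [+3]  conj(Y_{5,3})(Ω₁) = (-0.407817, 0.127092) ; Y_{5,3}(Ω₂) = (0.166924, 0.221320) ; Δ = (-0.096202, -0.069043)
  [+4]  conj(Y_{5,4})(Ω₁) = (-0.235321, 0.100270) ; Y_{5,4}(Ω₂) = (-0.065211, -0.185532) ; Δ = (0.033949, 0.037121)
  [+5]  conj(Y_{5,5})(Ω₁) = (-0.070187, 0.038663) ; Y_{5,5}(Ω₂) = (-0.013166, -0.441732) ; Δ = (0.018003, 0.030495)
Total Σ_m = (-0.363891, -0.000000). Multiply by 1.142397: (-0.415708, -0.000000). P_5(cos γ) = -0.415708

-0.415708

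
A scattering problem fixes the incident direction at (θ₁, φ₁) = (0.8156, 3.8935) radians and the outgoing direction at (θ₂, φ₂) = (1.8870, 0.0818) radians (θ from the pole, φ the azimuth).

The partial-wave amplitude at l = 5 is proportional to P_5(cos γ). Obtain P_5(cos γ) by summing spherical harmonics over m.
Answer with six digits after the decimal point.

0.418352

Expand P_5 via completeness: Σ_{m} conj(Y_{5,m}) at Ω₁ times Y_{5,m} at Ω₂ —
  term(m=-5) = +0.033449+0.007092i   from Y*(Ω₁)=+0.077429+0.055037i, Y(Ω₂)=+0.330249-0.143144i
  term(m=-4) = +0.094310-0.046862i   from Y*(Ω₁)=-0.280253+0.037770i, Y(Ω₂)=-0.352647+0.119688i
  term(m=-3) = -0.007069+0.015033i   from Y*(Ω₁)=+0.272750-0.333909i, Y(Ω₂)=-0.037376+0.009361i
  term(m=-2) = +0.019477+0.082967i   from Y*(Ω₁)=+0.016878+0.251609i, Y(Ω₂)=+0.333438-0.055042i
  term(m=-1) = -0.008251-0.006538i   from Y*(Ω₁)=+0.160480+0.150075i, Y(Ω₂)=-0.047752+0.003915i
  term(m=+0) = +0.102372+0.000000i   from Y*(Ω₁)=-0.319148-0.000000i, Y(Ω₂)=-0.320768+0.000000i
  term(m=+1) = -0.008251+0.006538i   from Y*(Ω₁)=-0.160480+0.150075i, Y(Ω₂)=+0.047752+0.003915i
  term(m=+2) = +0.019477-0.082967i   from Y*(Ω₁)=+0.016878-0.251609i, Y(Ω₂)=+0.333438+0.055042i
  term(m=+3) = -0.007069-0.015033i   from Y*(Ω₁)=-0.272750-0.333909i, Y(Ω₂)=+0.037376+0.009361i
  term(m=+4) = +0.094310+0.046862i   from Y*(Ω₁)=-0.280253-0.037770i, Y(Ω₂)=-0.352647-0.119688i
  term(m=+5) = +0.033449-0.007092i   from Y*(Ω₁)=-0.077429+0.055037i, Y(Ω₂)=-0.330249-0.143144i
Accumulated sum +0.366205-0.000000i; after 4π/(2l+1) scaling, +0.418352-0.000000i ⇒ P_5 = 0.418352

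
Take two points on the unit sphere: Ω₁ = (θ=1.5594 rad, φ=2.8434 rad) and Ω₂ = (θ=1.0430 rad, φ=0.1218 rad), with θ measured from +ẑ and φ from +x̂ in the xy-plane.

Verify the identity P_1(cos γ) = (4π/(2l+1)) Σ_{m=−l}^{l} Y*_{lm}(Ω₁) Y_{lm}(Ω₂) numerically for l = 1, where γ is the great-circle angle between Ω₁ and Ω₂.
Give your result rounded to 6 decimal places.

-0.783047

Expand P_1 via completeness: Σ_{m} conj(Y_{1,m}) at Ω₁ times Y_{1,m} at Ω₂ —
  [-1]  conj(Y_{1,-1})(Ω₁) = -0.330226+0.101497i ; Y_{1,-1}(Ω₂) = +0.296268-0.036265i ; Δ = -0.094154+0.042046i
  [+0]  conj(Y_{1,0})(Ω₁) = +0.005568-0.000000i ; Y_{1,0}(Ω₂) = +0.246075+0.000000i ; Δ = +0.001370+0.000000i
  [+1]  conj(Y_{1,1})(Ω₁) = +0.330226+0.101497i ; Y_{1,1}(Ω₂) = -0.296268-0.036265i ; Δ = -0.094154-0.042046i
Σ over m = -0.186939+0.000000i; ×(4π/3) → -0.783047+0.000000i. Real part: -0.783047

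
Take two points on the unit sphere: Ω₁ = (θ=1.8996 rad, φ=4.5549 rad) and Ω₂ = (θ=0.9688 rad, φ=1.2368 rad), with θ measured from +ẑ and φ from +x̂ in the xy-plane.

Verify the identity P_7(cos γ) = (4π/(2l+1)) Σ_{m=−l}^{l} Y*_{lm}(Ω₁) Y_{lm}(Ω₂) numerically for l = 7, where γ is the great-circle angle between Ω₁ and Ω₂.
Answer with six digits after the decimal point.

Summing Y*_{l m}(θ₁,φ₁)·Y_{l m}(θ₂,φ₂) over m ∈ [−7, 7]; prefactor 4π/(2·7+1) = 0.837758:
  term(m=-7) = -0.01446 - 0.04150j   from Y*(Ω₁)=0.30348 + 0.15354j, Y(Ω₂)=-0.09301 - 0.08968j
  term(m=-6) = -0.07062 - 0.12574j   from Y*(Ω₁)=0.25435 - 0.35189j, Y(Ω₂)=0.13942 - 0.30146j
  term(m=-5) = -0.02783 - 0.03384j   from Y*(Ω₁)=-0.07019 - 0.06990j, Y(Ω₂)=0.44008 + 0.04379j
  term(m=-4) = 0.05333 + 0.04547j   from Y*(Ω₁)=0.25265 - 0.18419j, Y(Ω₂)=0.05215 + 0.21801j
  term(m=-3) = -0.04036 - 0.02362j   from Y*(Ω₁)=-0.09933 - 0.19435j, Y(Ω₂)=0.18054 - 0.11542j
  term(m=-2) = 0.07238 + 0.02667j   from Y*(Ω₁)=0.21879 - 0.07129j, Y(Ω₂)=0.26316 + 0.20763j
  term(m=-1) = -0.02011 - 0.00359j   from Y*(Ω₁)=-0.03964 - 0.24963j, Y(Ω₂)=0.02650 - 0.07636j
  term(m=+0) = 0.06981 + 0.00000j   from Y*(Ω₁)=0.20292 + 0.00000j, Y(Ω₂)=0.34401 + 0.00000j
  term(m=+1) = -0.02011 + 0.00359j   from Y*(Ω₁)=0.03964 - 0.24963j, Y(Ω₂)=-0.02650 - 0.07636j
  term(m=+2) = 0.07238 - 0.02667j   from Y*(Ω₁)=0.21879 + 0.07129j, Y(Ω₂)=0.26316 - 0.20763j
  term(m=+3) = -0.04036 + 0.02362j   from Y*(Ω₁)=0.09933 - 0.19435j, Y(Ω₂)=-0.18054 - 0.11542j
  term(m=+4) = 0.05333 - 0.04547j   from Y*(Ω₁)=0.25265 + 0.18419j, Y(Ω₂)=0.05215 - 0.21801j
  term(m=+5) = -0.02783 + 0.03384j   from Y*(Ω₁)=0.07019 - 0.06990j, Y(Ω₂)=-0.44008 + 0.04379j
  term(m=+6) = -0.07062 + 0.12574j   from Y*(Ω₁)=0.25435 + 0.35189j, Y(Ω₂)=0.13942 + 0.30146j
  term(m=+7) = -0.01446 + 0.04150j   from Y*(Ω₁)=-0.30348 + 0.15354j, Y(Ω₂)=0.09301 - 0.08968j
Σ over m = -0.02553 - 0.00000j; ×(4π/15) → -0.02139 - 0.00000j. Real part: -0.021390

-0.021390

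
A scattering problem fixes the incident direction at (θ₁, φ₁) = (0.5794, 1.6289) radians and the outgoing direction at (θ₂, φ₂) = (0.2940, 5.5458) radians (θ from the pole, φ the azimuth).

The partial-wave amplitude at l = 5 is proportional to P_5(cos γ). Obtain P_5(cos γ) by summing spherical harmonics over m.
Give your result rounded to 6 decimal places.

-0.344857

Term-by-term m-sum for l=5 (normalisation 4π/11 = 1.142397):
  term(m=-5) = +0.000016-0.000015i   from Y*(Ω₁)=-0.006542+0.021881i, Y(Ω₂)=-0.000811-0.000492i
  term(m=-4) = -0.001092-0.000044i   from Y*(Ω₁)=+0.107406+0.025422i, Y(Ω₂)=-0.009724+0.001891i
  term(m=-3) = +0.012583+0.013369i   from Y*(Ω₁)=+0.052212-0.296494i, Y(Ω₂)=-0.036486+0.048865i
  term(m=-2) = +0.002248-0.111395i   from Y*(Ω₁)=-0.464778-0.054255i, Y(Ω₂)=+0.022829+0.237010i
  term(m=-1) = -0.100629+0.098618i   from Y*(Ω₁)=-0.015208+0.261440i, Y(Ω₂)=+0.398254+0.361736i
  term(m=+0) = -0.128124-0.000000i   from Y*(Ω₁)=-0.305920-0.000000i, Y(Ω₂)=+0.418817+0.000000i
  term(m=+1) = -0.100629-0.098618i   from Y*(Ω₁)=+0.015208+0.261440i, Y(Ω₂)=-0.398254+0.361736i
  term(m=+2) = +0.002248+0.111395i   from Y*(Ω₁)=-0.464778+0.054255i, Y(Ω₂)=+0.022829-0.237010i
  term(m=+3) = +0.012583-0.013369i   from Y*(Ω₁)=-0.052212-0.296494i, Y(Ω₂)=+0.036486+0.048865i
  term(m=+4) = -0.001092+0.000044i   from Y*(Ω₁)=+0.107406-0.025422i, Y(Ω₂)=-0.009724-0.001891i
  term(m=+5) = +0.000016+0.000015i   from Y*(Ω₁)=+0.006542+0.021881i, Y(Ω₂)=+0.000811-0.000492i
Accumulated sum -0.301871+0.000000i; after 4π/(2l+1) scaling, -0.344857+0.000000i ⇒ P_5 = -0.344857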